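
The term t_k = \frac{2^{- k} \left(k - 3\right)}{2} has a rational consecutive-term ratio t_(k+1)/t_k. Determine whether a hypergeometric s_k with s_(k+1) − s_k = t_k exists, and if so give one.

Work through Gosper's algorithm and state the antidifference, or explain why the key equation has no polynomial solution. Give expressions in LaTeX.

s_k = 2^{- k} \left(2 - k\right)

The ratio is (k - 2)/(2*(k - 3)).
So A=1/2 and B=1, with C=k - 3.
Set up (1/2)·f(k+1) − (1)·f(k) − (k - 3) = 0.
Bound: deg f ≤ 1.
Match coefficients ⇒ f(k) = -2*(k - 2).
So s_k = (B(k−1)f/C)·t_k = (-2*(k - 2)/(k - 3))·t_k = (2 - k)/2**k.
Check: Δs_k = (k - 3)/(2*2**k). ✓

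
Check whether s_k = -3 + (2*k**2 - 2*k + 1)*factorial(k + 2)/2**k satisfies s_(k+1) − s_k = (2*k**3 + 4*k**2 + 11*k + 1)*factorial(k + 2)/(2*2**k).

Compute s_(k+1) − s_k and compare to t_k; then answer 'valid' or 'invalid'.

valid; difference matches t_k

s_(k+1) = -2**(-k - 1)*(2*k - 2*(k + 1)**2 + 1)*factorial(k + 3) - 3
s_(k+1) − s_k = (2*k**3 + 4*k**2 + 11*k + 1)*factorial(k + 2)/(2*2**k)
(s_(k+1) − s_k) − t_k = 0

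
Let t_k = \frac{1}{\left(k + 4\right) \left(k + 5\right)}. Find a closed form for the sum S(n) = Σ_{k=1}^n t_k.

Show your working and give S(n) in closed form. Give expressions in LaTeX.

S(n) = \frac{n}{5 \left(n + 5\right)}

t_(k+1)/t_k = (k + 4)/(k + 6).
Normal form (A,B,C) = (k + 4, k + 6, 1).
f must satisfy (k + 4)·f(k+1) − (k + 5)·f(k) = 1.
d = 1 from the (1,1,0) case.
Solving with deg f ≤ 1: f(k) = k/4.
Get s_k = R·t_k = k/(4*(k + 4)) with R(k) = B(k−1)f(k)/C(k) = k*(k + 5)/4.
Verify: 1/(k**2 + 9*k + 20) matches t_k.
Telescope: S(n) = s_(n+1) − s_(1) = (n + 1)/(4*(n + 5)) − (1/20) = n/(5*(n + 5)).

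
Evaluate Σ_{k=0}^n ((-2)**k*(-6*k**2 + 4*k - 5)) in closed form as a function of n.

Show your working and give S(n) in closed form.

r(k) = 2*(4*k - 6*(k + 1)**2 - 1)/(6*k**2 - 4*k + 5) after simplifying.
Gosper form: A/B · C(k+1)/C(k) with A=-2, B=1, C=k**2 - 2*k/3 + 5/6.
Need (-2)·f(k+1) − (1)·f(k) = k**2 - 2*k/3 + 5/6.
Degrees (0,0,2) ⇒ d ≤ 2.
Match coefficients ⇒ f(k) = -(2*k**2 - 4*k + 3)/6.
R(k) = B(k−1)·f(k)/C(k) = -(2*k**2 - 4*k + 3)/(6*k**2 - 4*k + 5); s_k = R·t_k = (-2)**k*(2*k**2 - 4*k + 3).
s_(k+1) − s_k = (-2)**k*(-6*k**2 + 4*k - 5) = t_k.
s_(n+1) = (-2)**(n + 1)*(2*n**2 + 1) and s_(0) = 3, so S(n) = -4*(-2)**n*n**2 - 2*(-2)**n - 3.

S(n) = -4*(-2)**n*n**2 - 2*(-2)**n - 3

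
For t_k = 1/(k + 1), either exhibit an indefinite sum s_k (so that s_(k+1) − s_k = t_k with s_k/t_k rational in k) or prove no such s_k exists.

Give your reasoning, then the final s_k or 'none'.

Ratio r(k) = (k + 1)/(k + 2).
Factor: A=k + 1; B=k + 2; C=1.
Solve (k + 1)·f(k+1) − (k + 1)·f(k) = 1.
d = 0 from the (1,1,0) case.
Write f(k) = c0. Then LHS − RHS = -1, requiring -1 = 0: contradictory. No certificate.

none — t_k is not Gosper-summable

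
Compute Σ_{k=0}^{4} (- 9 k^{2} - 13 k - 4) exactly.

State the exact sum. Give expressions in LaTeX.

Compute t_(k+1)/t_k: get (9*k**2 + 31*k + 26)/(9*k**2 + 13*k + 4).
Normal form (A,B,C) = (1, 1, k**2 + 13*k/9 + 4/9).
Key eq: (1)·f(k+1) = (1)·f(k) + (k**2 + 13*k/9 + 4/9).
Degrees (0,0,2) ⇒ d ≤ 3.
Solving with deg f ≤ 3: f(k) = k*(k + 1)*(3*k - 1)/9.
Get s_k = R·t_k = k*(-3*k**2 - 2*k + 1) with R(k) = B(k−1)f(k)/C(k) = k*(3*k - 1)/(9*k + 4).
Δs = -9*k**2 - 13*k - 4, as required.
Sum = s_(5) − s_(0); s_(5) = -420, s_(0) = 0 ⇒ -420.

Σ = -420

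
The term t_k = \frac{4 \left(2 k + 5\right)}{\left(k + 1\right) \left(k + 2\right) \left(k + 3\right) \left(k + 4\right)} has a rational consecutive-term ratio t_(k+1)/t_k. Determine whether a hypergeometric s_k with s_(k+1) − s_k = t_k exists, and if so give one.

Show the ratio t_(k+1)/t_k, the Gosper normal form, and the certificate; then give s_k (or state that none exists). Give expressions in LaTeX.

s_k = \frac{4 k \left(k + 4\right)}{3 \left(k^{2} + 4 k + 3\right)}

Step 1: r(k) = (k + 1)*(2*k + 7)/((k + 5)*(2*k + 5)).
Gosper form: A/B · C(k+1)/C(k) with A=k + 1, B=k + 5, C=k + 5/2.
Solve (k + 1)·f(k+1) − (k + 4)·f(k) = k + 5/2.
d = 3 from the (1,1,1) case.
Solving with deg f ≤ 3: f(k) = k*(k + 2)*(k + 4)/6.
Get s_k = R·t_k = 4*k*(k + 4)/(3*(k**2 + 4*k + 3)) with R(k) = B(k−1)f(k)/C(k) = k*(k + 2)*(k + 4)**2/(3*(2*k + 5)).
Δs = 4*(2*k + 5)/(k**4 + 10*k**3 + 35*k**2 + 50*k + 24), as required.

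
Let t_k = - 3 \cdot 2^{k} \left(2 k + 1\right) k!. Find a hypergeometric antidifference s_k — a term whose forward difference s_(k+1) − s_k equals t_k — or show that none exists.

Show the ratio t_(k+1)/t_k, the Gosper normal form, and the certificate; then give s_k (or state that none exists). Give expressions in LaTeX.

Step 1: r(k) = 2*(k + 1)*(2*k + 3)/(2*k + 1).
Gosper form: A/B · C(k+1)/C(k) with A=2*k + 2, B=1, C=k + 1/2.
Key eq: (2*k + 2)·f(k+1) = (1)·f(k) + (k + 1/2).
Bound: deg f ≤ 0.
Match coefficients ⇒ f(k) = 1/2.
Then R = B(k−1)f/C = 1/(2*k + 1), so s_k = R(k)·t_k = -3*2**k*factorial(k).
Check: Δs_k = -3*2**k*(2*k + 1)*factorial(k). ✓

s_k = - 3 \cdot 2^{k} k!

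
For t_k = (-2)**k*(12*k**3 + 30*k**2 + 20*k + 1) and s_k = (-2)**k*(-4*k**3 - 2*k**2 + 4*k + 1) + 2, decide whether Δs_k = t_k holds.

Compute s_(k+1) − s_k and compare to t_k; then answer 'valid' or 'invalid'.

s_(k+1) = -2*(-2)**k*(4*k - 4*(k + 1)**3 - 2*(k + 1)**2 + 5) + 2
s_(k+1) − s_k = (-2)**k*(12*k**3 + 30*k**2 + 20*k + 1)
(s_(k+1) − s_k) − t_k = 0

Valid: the claim telescopes to t_k.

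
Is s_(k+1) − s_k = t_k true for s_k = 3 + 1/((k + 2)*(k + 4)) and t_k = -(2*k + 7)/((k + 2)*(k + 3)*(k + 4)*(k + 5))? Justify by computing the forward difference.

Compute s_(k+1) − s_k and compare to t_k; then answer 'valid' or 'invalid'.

Valid — Δs_k = t_k.

s_(k+1) = 3 + 1/((k + 3)*(k + 5))
s_(k+1) − s_k = (-2*k - 7)/(k**4 + 14*k**3 + 71*k**2 + 154*k + 120)
(s_(k+1) − s_k) − t_k = 0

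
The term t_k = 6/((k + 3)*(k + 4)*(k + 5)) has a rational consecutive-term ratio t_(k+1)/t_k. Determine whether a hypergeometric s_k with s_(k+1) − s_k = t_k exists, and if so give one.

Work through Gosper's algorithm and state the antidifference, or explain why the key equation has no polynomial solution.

Ratio r(k) = (k + 3)/(k + 6).
A = k + 3, B = k + 6, C = 1.
f must satisfy (k + 3)·f(k+1) − (k + 5)·f(k) = 1.
Degrees (1,1,0) ⇒ d ≤ 2.
Match coefficients ⇒ f(k) = k*(k + 7)/24.
Then R = B(k−1)f/C = k*(k + 5)*(k + 7)/24, so s_k = R(k)·t_k = k*(k + 7)/(4*(k + 3)*(k + 4)).
Check: Δs_k = 6/(k**3 + 12*k**2 + 47*k + 60). ✓

s_k = k*(k + 7)/(4*(k + 3)*(k + 4))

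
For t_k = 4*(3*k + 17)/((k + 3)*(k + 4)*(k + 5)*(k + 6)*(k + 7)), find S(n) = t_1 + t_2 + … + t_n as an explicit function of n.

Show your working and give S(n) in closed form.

Compute t_(k+1)/t_k: get (k + 3)*(3*k + 20)/((k + 8)*(3*k + 17)).
A = k + 3, B = k + 8, C = k + 17/3.
f must satisfy (k + 3)·f(k+1) − (k + 7)·f(k) = k + 17/3.
From deg A=1, deg B=1, deg C=1: d=4.
A polynomial solution: f(k) = k*(k + 5)*(k**2 + 13*k + 54)/216.
Get s_k = R·t_k = k*(k**2 + 13*k + 54)/(18*(k**3 + 13*k**2 + 54*k + 72)) with R(k) = B(k−1)f(k)/C(k) = k*(k + 5)*(k + 7)*(k**2 + 13*k + 54)/(72*(3*k + 17)).
s_(k+1) − s_k = 4*(3*k + 17)/(k**5 + 25*k**4 + 245*k**3 + 1175*k**2 + 2754*k + 2520) = t_k.
Telescope: S(n) = s_(n+1) − s_(1) = (n**3 + 16*n**2 + 83*n + 68)/(18*(n**3 + 16*n**2 + 83*n + 140)) − (17/630) = n*(n**2 + 16*n + 83)/(35*(n**3 + 16*n**2 + 83*n + 140)).

S(n) = n*(n**2 + 16*n + 83)/(35*(n**3 + 16*n**2 + 83*n + 140))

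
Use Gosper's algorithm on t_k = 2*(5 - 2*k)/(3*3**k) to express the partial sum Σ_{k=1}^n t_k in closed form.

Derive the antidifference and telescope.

S(n) = 2*3**(-n - 1)*(3**n + n - 1)

r(k) = (2*k - 3)/(3*(2*k - 5)) after simplifying.
Normal form (A,B,C) = (1/3, 1, k - 5/2).
Key eq: (1/3)·f(k+1) = (1)·f(k) + (k - 5/2).
Degrees (0,0,1) ⇒ d ≤ 1.
Coefficient equations give f(k) = -3*(k - 2)/2.
Then R = B(k−1)f/C = -3*(k - 2)/(2*k - 5), so s_k = R(k)·t_k = 2*(k - 2)/3**k.
Verify: 2*(5 - 2*k)/(3*3**k) matches t_k.
s_(n+1) = 2*3**(-n - 1)*(n - 1) and s_(1) = -2/3, so S(n) = 2*3**(-n - 1)*(3**n + n - 1).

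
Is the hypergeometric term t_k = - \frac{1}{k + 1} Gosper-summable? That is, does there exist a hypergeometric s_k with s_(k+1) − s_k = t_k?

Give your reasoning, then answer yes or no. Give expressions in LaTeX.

Compute t_(k+1)/t_k: get (k + 1)/(k + 2).
Gosper form: A/B · C(k+1)/C(k) with A=k + 1, B=k + 2, C=1.
f must satisfy (k + 1)·f(k+1) − (k + 1)·f(k) = 1.
From deg A=1, deg B=1, deg C=0: d=0.
Write f(k) = c0. Then LHS − RHS = -1, requiring -1 = 0: contradictory. No certificate.

No — key equation has no polynomial f.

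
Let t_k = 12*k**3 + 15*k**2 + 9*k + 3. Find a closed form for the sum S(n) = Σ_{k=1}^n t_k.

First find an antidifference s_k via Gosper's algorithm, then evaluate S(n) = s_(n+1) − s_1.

S(n) = n*(3*n**3 + 11*n**2 + 15*n + 10)

Compute t_(k+1)/t_k: get (4*k**3 + 17*k**2 + 25*k + 13)/(4*k**3 + 5*k**2 + 3*k + 1).
Take A(k)=1, B(k)=1, C(k)=k**3 + 5*k**2/4 + 3*k/4 + 1/4.
f must satisfy (1)·f(k+1) − (1)·f(k) = k**3 + 5*k**2/4 + 3*k/4 + 1/4.
d = 4 from the (0,0,3) case.
Coefficient equations give f(k) = k*(3*k**3 - k**2 + 1)/12.
Certificate R = B(k−1)f/C = k*(3*k**3 - k**2 + 1)/(3*(4*k**3 + 5*k**2 + 3*k + 1)) gives s_k = 3*k**4 - k**3 + k.
Check: Δs_k = 12*k**3 + 15*k**2 + 9*k + 3. ✓
Evaluate: s_(n+1) = 3*n**4 + 11*n**3 + 15*n**2 + 10*n + 3; subtract s_(1) = 3 ⇒ S(n) = n*(3*n**3 + 11*n**2 + 15*n + 10).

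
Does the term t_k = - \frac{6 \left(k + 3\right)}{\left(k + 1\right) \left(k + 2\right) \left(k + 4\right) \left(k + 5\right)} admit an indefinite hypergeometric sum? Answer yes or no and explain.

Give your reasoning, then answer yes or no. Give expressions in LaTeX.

t_(k+1)/t_k = (k + 1)*(k + 4)**2/((k + 3)**2*(k + 6)).
Gosper form: A/B · C(k+1)/C(k) with A=k + 1, B=k + 6, C=k**2 + 6*k + 9.
Set up (k + 1)·f(k+1) − (k + 5)·f(k) − (k**2 + 6*k + 9) = 0.
Degrees (1,1,2) ⇒ d ≤ 4.
A polynomial solution: f(k) = k*(k + 2)*(k + 3)*(k + 5)/8.
Then R = B(k−1)f/C = k*(k + 2)*(k + 5)**2/(8*(k + 3)), so s_k = R(k)·t_k = 3*k*(-k - 5)/(4*(k**2 + 5*k + 4)).
Check: Δs_k = 6*(-k - 3)/(k**4 + 12*k**3 + 49*k**2 + 78*k + 40). ✓

Yes. s_k = \frac{3 k \left(- k - 5\right)}{4 \left(k^{2} + 5 k + 4\right)}.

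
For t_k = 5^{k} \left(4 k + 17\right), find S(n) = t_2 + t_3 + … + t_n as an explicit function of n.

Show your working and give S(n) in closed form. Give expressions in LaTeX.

S(n) = 5 \cdot 5^{n} n + 20 \cdot 5^{n} - 125

t_(k+1)/t_k = 5*(4*k + 21)/(4*k + 17).
Gosper form: A/B · C(k+1)/C(k) with A=5, B=1, C=k + 17/4.
Set up (5)·f(k+1) − (1)·f(k) − (k + 17/4) = 0.
d = 1 from the (0,0,1) case.
Solve for f: f(k) = (k + 3)/4 (degree 1 ≤ 1).
Then R = B(k−1)f/C = (k + 3)/(4*k + 17), so s_k = R(k)·t_k = 5**k*(k + 3).
Check: Δs_k = 5**k*(4*k + 17). ✓
Σ_(k=2)^n t_k = s_(n+1) − s_(2) = (5**(n + 1)*(n + 4)) − (125), i.e. 5*5**n*n + 20*5**n - 125.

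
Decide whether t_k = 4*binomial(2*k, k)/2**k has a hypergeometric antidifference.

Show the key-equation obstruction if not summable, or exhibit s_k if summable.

No — t_k has no hypergeometric antidifference.

The ratio is (2*k + 1)/(k + 1).
So A=2*k + 1 and B=k + 1, with C=1.
Key eq: (2*k + 1)·f(k+1) = (k)·f(k) + (1).
Degrees (1,1,0) ⇒ d ≤ -1.
Bound -1 < 0, so the key equation has no polynomial solution.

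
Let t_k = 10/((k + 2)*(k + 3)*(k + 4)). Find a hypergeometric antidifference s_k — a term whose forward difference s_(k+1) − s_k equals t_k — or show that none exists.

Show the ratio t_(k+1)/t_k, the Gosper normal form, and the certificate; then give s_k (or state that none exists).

The ratio is (k + 2)/(k + 5).
Gosper form: A/B · C(k+1)/C(k) with A=k + 2, B=k + 5, C=1.
Set up (k + 2)·f(k+1) − (k + 4)·f(k) − (1) = 0.
d = 2 from the (1,1,0) case.
Solve for f: f(k) = k*(k + 5)/12 (degree 2 ≤ 2).
Get s_k = R·t_k = 5*k*(k + 5)/(6*(k + 2)*(k + 3)) with R(k) = B(k−1)f(k)/C(k) = k*(k + 4)*(k + 5)/12.
Δs = 10/(k**3 + 9*k**2 + 26*k + 24), as required.

s_k = 5*k*(k + 5)/(6*(k + 2)*(k + 3))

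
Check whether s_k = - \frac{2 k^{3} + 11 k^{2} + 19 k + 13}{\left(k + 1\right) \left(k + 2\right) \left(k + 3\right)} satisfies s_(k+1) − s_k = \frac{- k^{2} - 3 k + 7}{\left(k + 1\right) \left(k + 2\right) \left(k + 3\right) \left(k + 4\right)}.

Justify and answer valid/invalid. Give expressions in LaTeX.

valid; difference matches t_k

s_(k+1) = (-19*k - 2*(k + 1)**3 - 11*(k + 1)**2 - 32)/((k + 2)*(k + 3)*(k + 4))
s_(k+1) − s_k = (-k**2 - 3*k + 7)/(k**4 + 10*k**3 + 35*k**2 + 50*k + 24)
(s_(k+1) − s_k) − t_k = 0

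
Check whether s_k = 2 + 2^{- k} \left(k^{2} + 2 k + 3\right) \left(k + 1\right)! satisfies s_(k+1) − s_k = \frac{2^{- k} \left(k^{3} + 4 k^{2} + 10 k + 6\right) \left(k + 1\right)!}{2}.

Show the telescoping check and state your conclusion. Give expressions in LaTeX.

s_(k+1) = 2**(-k - 1)*(2*k + (k + 1)**2 + 5)*factorial(k + 2) + 2
s_(k+1) − s_k = (k**3 + 4*k**2 + 10*k + 6)*factorial(k + 1)/(2*2**k)
(s_(k+1) − s_k) − t_k = 0

valid; difference matches t_k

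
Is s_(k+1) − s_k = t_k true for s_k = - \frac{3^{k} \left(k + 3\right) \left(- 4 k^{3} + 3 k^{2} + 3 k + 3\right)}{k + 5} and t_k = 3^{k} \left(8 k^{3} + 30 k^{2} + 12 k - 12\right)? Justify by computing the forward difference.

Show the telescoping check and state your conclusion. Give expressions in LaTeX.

s_(k+1) = 3**(k + 1)*(4*k**4 + 25*k**3 + 39*k**2 + 7*k - 20)/(k + 6)
s_(k+1) − s_k = 3**k*(8*k**5 + 102*k**4 + 450*k**3 + 690*k**2 + 126*k - 246)/(k**2 + 11*k + 30)
(s_(k+1) − s_k) − t_k = 3**k*(-16*k**4 - 132*k**3 - 330*k**2 - 102*k + 114)/(k**2 + 11*k + 30)

Invalid: residual \frac{3^{k} \left(- 16 k^{4} - 132 k^{3} - 330 k^{2} - 102 k + 114\right)}{k^{2} + 11 k + 30} ≠ 0.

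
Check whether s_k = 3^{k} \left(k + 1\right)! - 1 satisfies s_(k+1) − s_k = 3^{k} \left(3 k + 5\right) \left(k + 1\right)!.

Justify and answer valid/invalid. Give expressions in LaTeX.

valid (s_(k+1) − s_k reduces to t_k)

s_(k+1) = 3**(k + 1)*factorial(k + 2) - 1
s_(k+1) − s_k = 3**k*(3*k + 5)*factorial(k + 1)
(s_(k+1) − s_k) − t_k = 0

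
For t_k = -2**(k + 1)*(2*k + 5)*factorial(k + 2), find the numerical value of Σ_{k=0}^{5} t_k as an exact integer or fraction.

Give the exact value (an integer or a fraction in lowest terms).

t_(k+1)/t_k = 2*(k + 3)*(2*k + 7)/(2*k + 5).
Normal form (A,B,C) = (2*k + 6, 1, k + 5/2).
f must satisfy (2*k + 6)·f(k+1) − (1)·f(k) = k + 5/2.
Bound: deg f ≤ 0.
A polynomial solution: f(k) = 1/2.
Get s_k = R·t_k = -2**(k + 1)*factorial(k + 2) with R(k) = B(k−1)f(k)/C(k) = 1/(2*k + 5).
Check: Δs_k = -2**(k + 1)*(2*k + 5)*factorial(k + 2). ✓
Telescoping: Σ = s_(6) − s_(0) = -5160960 − (-4) = -5160956.

Σ = -5160956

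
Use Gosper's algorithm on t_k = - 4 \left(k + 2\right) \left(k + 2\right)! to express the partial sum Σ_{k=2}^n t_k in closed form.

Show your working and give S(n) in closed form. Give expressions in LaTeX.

The ratio is (k + 3)**2/(k + 2).
So A=k + 3 and B=1, with C=k + 2.
Set up (k + 3)·f(k+1) − (1)·f(k) − (k + 2) = 0.
d = 0 from the (1,0,1) case.
Solving with deg f ≤ 0: f(k) = 1.
So s_k = (B(k−1)f/C)·t_k = (1/(k + 2))·t_k = -4*factorial(k + 2).
Check: Δs_k = -4*(k + 2)*factorial(k + 2). ✓
Telescope: S(n) = s_(n+1) − s_(2) = -4*factorial(n + 3) − (-96) = 96 - 4*factorial(n + 3).

S(n) = 96 - 4 \left(n + 3\right)!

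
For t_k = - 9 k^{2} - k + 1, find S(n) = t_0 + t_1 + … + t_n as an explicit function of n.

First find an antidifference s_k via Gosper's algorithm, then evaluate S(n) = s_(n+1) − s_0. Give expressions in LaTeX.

S(n) = - 3 n^{3} - 5 n^{2} - n + 1

The ratio is (k + 9*(k + 1)**2)/(9*k**2 + k - 1).
Factor: A=1; B=1; C=k**2 + k/9 - 1/9.
f must satisfy (1)·f(k+1) − (1)·f(k) = k**2 + k/9 - 1/9.
Bound: deg f ≤ 3.
Match coefficients ⇒ f(k) = k**2*(3*k - 4)/9.
R(k) = B(k−1)·f(k)/C(k) = k**2*(3*k - 4)/(9*k**2 + k - 1); s_k = R·t_k = k**2*(4 - 3*k).
s_(k+1) − s_k = -9*k**2 - k + 1 = t_k.
Evaluate: s_(n+1) = -3*n**3 - 5*n**2 - n + 1; subtract s_(0) = 0 ⇒ S(n) = -3*n**3 - 5*n**2 - n + 1.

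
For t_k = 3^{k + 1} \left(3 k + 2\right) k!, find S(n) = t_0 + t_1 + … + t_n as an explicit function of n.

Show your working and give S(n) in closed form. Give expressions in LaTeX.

Step 1: r(k) = 3*(k + 1)*(3*k + 5)/(3*k + 2).
So A=3*k + 3 and B=1, with C=k + 2/3.
Key eq: (3*k + 3)·f(k+1) = (1)·f(k) + (k + 2/3).
d = 0 from the (1,0,1) case.
Solving with deg f ≤ 0: f(k) = 1/3.
So s_k = (B(k−1)f/C)·t_k = (1/(3*k + 2))·t_k = 3**(k + 1)*factorial(k).
Verify: 3**(k + 1)*(3*k + 2)*factorial(k) matches t_k.
s_(n+1) = 3**(n + 2)*factorial(n + 1) and s_(0) = 3, so S(n) = 9*3**n*factorial(n + 1) - 3.

S(n) = 9 \cdot 3^{n} \left(n + 1\right)! - 3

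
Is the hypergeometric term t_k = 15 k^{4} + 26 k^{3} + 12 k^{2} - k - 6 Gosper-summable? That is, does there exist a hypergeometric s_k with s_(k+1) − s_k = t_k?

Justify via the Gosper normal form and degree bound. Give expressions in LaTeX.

r(k) = (15*k**4 + 86*k**3 + 180*k**2 + 161*k + 46)/(15*k**4 + 26*k**3 + 12*k**2 - k - 6) after simplifying.
A = 1, B = 1, C = k**4 + 26*k**3/15 + 4*k**2/5 - k/15 - 2/5.
Set up (1)·f(k+1) − (1)·f(k) − (k**4 + 26*k**3/15 + 4*k**2/5 - k/15 - 2/5) = 0.
deg f ≤ 5 (via 0,0,4).
Solving with deg f ≤ 5: f(k) = k*(3*k**4 - k**3 - 4*k**2 - 4)/15.
Get s_k = R·t_k = k*(3*k**4 - k**3 - 4*k**2 - 4) with R(k) = B(k−1)f(k)/C(k) = k*(3*k**4 - k**3 - 4*k**2 - 4)/(15*k**4 + 26*k**3 + 12*k**2 - k - 6).
Verify: 15*k**4 + 26*k**3 + 12*k**2 - k - 6 matches t_k.

Yes. s_k = k \left(3 k^{4} - k^{3} - 4 k^{2} - 4\right).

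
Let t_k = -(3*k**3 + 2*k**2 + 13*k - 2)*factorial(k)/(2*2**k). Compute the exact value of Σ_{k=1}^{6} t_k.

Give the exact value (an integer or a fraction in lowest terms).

Ratio r(k) = (3*k**4 + 14*k**3 + 37*k**2 + 42*k + 16)/(2*(3*k**3 + 2*k**2 + 13*k - 2)).
Take A(k)=k/2 + 1/2, B(k)=1, C(k)=k**3 + 2*k**2/3 + 13*k/3 - 2/3.
Key eq: (k/2 + 1/2)·f(k+1) = (1)·f(k) + (k**3 + 2*k**2/3 + 13*k/3 - 2/3).
Bound: deg f ≤ 2.
A polynomial solution: f(k) = 2*(3*k**2 - k + 4)/3.
Then R = B(k−1)f/C = 2*(3*k**2 - k + 4)/(3*k**3 + 2*k**2 + 13*k - 2), so s_k = R(k)·t_k = -(3*k**2 - k + 4)*factorial(k)/2**k.
Δs = -(3*k**3 + 2*k**2 + 13*k - 2)*factorial(k)/(2*2**k), as required.
Σ_(k=1)^(6) t_k = s_(7) − s_(1) = -5670 − (-3) = -5667.

Σ = -5667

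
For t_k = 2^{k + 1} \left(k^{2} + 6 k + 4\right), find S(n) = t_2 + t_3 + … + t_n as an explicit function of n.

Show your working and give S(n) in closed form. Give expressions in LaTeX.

r(k) = 2*(k**2 + 8*k + 11)/(k**2 + 6*k + 4) after simplifying.
So A=2 and B=1, with C=k**2 + 6*k + 4.
Set up (2)·f(k+1) − (1)·f(k) − (k**2 + 6*k + 4) = 0.
d = 2 from the (0,0,2) case.
Solving with deg f ≤ 2: f(k) = k**2 + 2*k - 2.
Then R = B(k−1)f/C = (k**2 + 2*k - 2)/(k**2 + 6*k + 4), so s_k = R(k)·t_k = 2**(k + 1)*(k**2 + 2*k - 2).
s_(k+1) − s_k = 2**(k + 1)*(k**2 + 6*k + 4) = t_k.
Telescope: S(n) = s_(n+1) − s_(2) = 2**(n + 2)*(n**2 + 4*n + 1) − (48) = 4*2**n*n**2 + 16*2**n*n + 4*2**n - 48.

S(n) = 4 \cdot 2^{n} n^{2} + 16 \cdot 2^{n} n + 4 \cdot 2^{n} - 48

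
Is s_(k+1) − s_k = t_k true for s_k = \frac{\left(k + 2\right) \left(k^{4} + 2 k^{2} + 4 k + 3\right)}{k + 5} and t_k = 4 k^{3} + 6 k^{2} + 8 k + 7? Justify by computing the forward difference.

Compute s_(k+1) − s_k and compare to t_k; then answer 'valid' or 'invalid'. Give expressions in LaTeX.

Invalid: residual \frac{3 \left(- 3 k^{4} - 26 k^{3} - 36 k^{2} - 43 k - 32\right)}{k^{2} + 11 k + 30} ≠ 0.

s_(k+1) = (k + 3)*(4*k + (k + 1)**4 + 2*(k + 1)**2 + 7)/(k + 6)
s_(k+1) − s_k = (4*k**5 + 41*k**4 + 116*k**3 + 167*k**2 + 188*k + 114)/(k**2 + 11*k + 30)
(s_(k+1) − s_k) − t_k = 3*(-3*k**4 - 26*k**3 - 36*k**2 - 43*k - 32)/(k**2 + 11*k + 30)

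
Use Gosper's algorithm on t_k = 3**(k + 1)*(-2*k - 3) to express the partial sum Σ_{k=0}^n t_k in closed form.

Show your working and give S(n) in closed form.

S(n) = 3**(n + 2)*(-n - 1)

The ratio is 3*(2*k + 5)/(2*k + 3).
Normal form (A,B,C) = (3, 1, k + 3/2).
f must satisfy (3)·f(k+1) − (1)·f(k) = k + 3/2.
Bound: deg f ≤ 1.
Match coefficients ⇒ f(k) = k/2.
Then R = B(k−1)f/C = k/(2*k + 3), so s_k = R(k)·t_k = -3**(k + 1)*k.
s_(k+1) − s_k = 3**(k + 1)*(-2*k - 3) = t_k.
Evaluate: s_(n+1) = 3**(n + 2)*(-n - 1); subtract s_(0) = 0 ⇒ S(n) = 3**(n + 2)*(-n - 1).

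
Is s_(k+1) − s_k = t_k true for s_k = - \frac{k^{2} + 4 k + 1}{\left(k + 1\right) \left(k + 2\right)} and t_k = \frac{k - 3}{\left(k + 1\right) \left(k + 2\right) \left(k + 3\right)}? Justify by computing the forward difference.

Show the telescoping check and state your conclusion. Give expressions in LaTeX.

Valid — Δs_k = t_k.

s_(k+1) = (-4*k - (k + 1)**2 - 5)/((k + 2)*(k + 3))
s_(k+1) − s_k = (k - 3)/(k**3 + 6*k**2 + 11*k + 6)
(s_(k+1) − s_k) − t_k = 0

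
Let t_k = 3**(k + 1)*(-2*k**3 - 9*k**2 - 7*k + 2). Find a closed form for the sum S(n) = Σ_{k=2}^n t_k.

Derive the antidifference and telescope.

Ratio r(k) = 3*(2*k**3 + 15*k**2 + 31*k + 16)/(2*k**3 + 9*k**2 + 7*k - 2).
So A=3 and B=1, with C=k**3 + 9*k**2/2 + 7*k/2 - 1.
Solve (3)·f(k+1) − (1)·f(k) = k**3 + 9*k**2/2 + 7*k/2 - 1.
From deg A=0, deg B=0, deg C=3: d=3.
Match coefficients ⇒ f(k) = (k**3 - k - 1)/2.
Certificate R = B(k−1)f/C = (k**3 - k - 1)/(2*k**3 + 9*k**2 + 7*k - 2) gives s_k = 3**(k + 1)*(-k**3 + k + 1).
s_(k+1) − s_k = 3**(k + 1)*(k**3 + 2*k - 3*(k + 1)**3 + 5) = t_k.
Evaluate: s_(n+1) = 3**(n + 2)*(-n**3 - 3*n**2 - 2*n + 1); subtract s_(2) = -135 ⇒ S(n) = -9*3**n*n**3 - 27*3**n*n**2 - 18*3**n*n + 9*3**n + 135.

S(n) = -9*3**n*n**3 - 27*3**n*n**2 - 18*3**n*n + 9*3**n + 135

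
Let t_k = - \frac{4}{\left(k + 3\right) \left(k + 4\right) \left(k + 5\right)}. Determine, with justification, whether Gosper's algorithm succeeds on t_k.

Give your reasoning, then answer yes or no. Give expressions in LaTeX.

Yes. s_k = \frac{k \left(- k - 7\right)}{6 \left(k + 3\right) \left(k + 4\right)}.

Step 1: r(k) = (k + 3)/(k + 6).
Factor: A=k + 3; B=k + 6; C=1.
Need (k + 3)·f(k+1) − (k + 5)·f(k) = 1.
From deg A=1, deg B=1, deg C=0: d=2.
A polynomial solution: f(k) = k*(k + 7)/24.
Get s_k = R·t_k = k*(-k - 7)/(6*(k + 3)*(k + 4)) with R(k) = B(k−1)f(k)/C(k) = k*(k + 5)*(k + 7)/24.
Check: Δs_k = -4/(k**3 + 12*k**2 + 47*k + 60). ✓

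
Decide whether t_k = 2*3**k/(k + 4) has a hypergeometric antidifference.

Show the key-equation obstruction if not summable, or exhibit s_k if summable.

No — key equation has no polynomial f.

Ratio r(k) = 3*(k + 4)/(k + 5).
Take A(k)=3*k + 12, B(k)=k + 5, C(k)=1.
Solve (3*k + 12)·f(k+1) − (k + 4)·f(k) = 1.
Degrees (1,1,0) ⇒ d ≤ -1.
Bound -1 < 0, so the key equation has no polynomial solution.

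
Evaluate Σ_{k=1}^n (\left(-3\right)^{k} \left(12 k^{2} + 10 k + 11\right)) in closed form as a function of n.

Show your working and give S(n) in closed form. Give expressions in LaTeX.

S(n) = 9 \left(-3\right)^{n} n^{2} + 12 \left(-3\right)^{n} n + 9 \left(-3\right)^{n} - 9

r(k) = 3*(-12*k**2 - 34*k - 33)/(12*k**2 + 10*k + 11) after simplifying.
A = -3, B = 1, C = k**2 + 5*k/6 + 11/12.
Need (-3)·f(k+1) − (1)·f(k) = k**2 + 5*k/6 + 11/12.
From deg A=0, deg B=0, deg C=2: d=2.
Solve for f: f(k) = -(3*k**2 - 2*k + 2)/12 (degree 2 ≤ 2).
Certificate R = B(k−1)f/C = -(3*k**2 - 2*k + 2)/(12*k**2 + 10*k + 11) gives s_k = (-3)**k*(-3*k**2 + 2*k - 2).
Check: Δs_k = (-3)**k*(12*k**2 + 10*k + 11). ✓
s_(n+1) = 3*(-3)**n*(3*n**2 + 4*n + 3) and s_(1) = 9, so S(n) = 9*(-3)**n*n**2 + 12*(-3)**n*n + 9*(-3)**n - 9.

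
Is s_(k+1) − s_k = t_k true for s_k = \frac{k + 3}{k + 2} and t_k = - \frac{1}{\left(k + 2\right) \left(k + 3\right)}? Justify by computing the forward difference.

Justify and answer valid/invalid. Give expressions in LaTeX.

valid (s_(k+1) − s_k reduces to t_k)

s_(k+1) = (k + 4)/(k + 3)
s_(k+1) − s_k = -1/(k**2 + 5*k + 6)
(s_(k+1) − s_k) − t_k = 0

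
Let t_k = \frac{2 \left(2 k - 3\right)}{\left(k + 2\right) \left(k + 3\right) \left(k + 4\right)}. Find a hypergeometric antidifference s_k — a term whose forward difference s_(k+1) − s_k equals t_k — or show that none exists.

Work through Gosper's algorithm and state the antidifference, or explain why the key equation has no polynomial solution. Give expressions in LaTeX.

s_k = \frac{k \left(k - 19\right)}{6 \left(k + 2\right) \left(k + 3\right)}

t_(k+1)/t_k = (k + 2)*(2*k - 1)/((k + 5)*(2*k - 3)).
Gosper form: A/B · C(k+1)/C(k) with A=k + 2, B=k + 5, C=k - 3/2.
Key eq: (k + 2)·f(k+1) = (k + 4)·f(k) + (k - 3/2).
Bound: deg f ≤ 2.
Match coefficients ⇒ f(k) = k*(k - 19)/24.
R(k) = B(k−1)·f(k)/C(k) = k*(k - 19)*(k + 4)/(12*(2*k - 3)); s_k = R·t_k = k*(k - 19)/(6*(k + 2)*(k + 3)).
s_(k+1) − s_k = 2*(2*k - 3)/(k**3 + 9*k**2 + 26*k + 24) = t_k.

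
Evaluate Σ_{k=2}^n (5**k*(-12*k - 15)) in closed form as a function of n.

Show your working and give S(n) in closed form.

Ratio r(k) = 5*(4*k + 9)/(4*k + 5).
Gosper form: A/B · C(k+1)/C(k) with A=5, B=1, C=k + 5/4.
Need (5)·f(k+1) − (1)·f(k) = k + 5/4.
deg f ≤ 1 (via 0,0,1).
Match coefficients ⇒ f(k) = k/4.
Get s_k = R·t_k = -3*5**k*k with R(k) = B(k−1)f(k)/C(k) = k/(4*k + 5).
Δs = 5**k*(-12*k - 15), as required.
s_(n+1) = 15*5**n*(-n - 1) and s_(2) = -150, so S(n) = -15*5**n*n - 15*5**n + 150.

S(n) = -15*5**n*n - 15*5**n + 150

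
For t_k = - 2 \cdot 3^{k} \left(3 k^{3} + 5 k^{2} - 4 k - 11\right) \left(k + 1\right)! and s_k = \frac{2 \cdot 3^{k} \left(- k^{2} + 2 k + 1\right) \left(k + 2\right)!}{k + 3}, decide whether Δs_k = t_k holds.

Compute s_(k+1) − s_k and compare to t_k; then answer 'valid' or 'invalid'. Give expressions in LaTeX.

s_(k+1) = -6*3**k*(k**2 - 2)*factorial(k + 3)/(k + 4)
s_(k+1) − s_k = -2*3**k*(3*k**4 + 17*k**3 + 19*k**2 - 27*k - 50)*factorial(k + 2)/((k + 3)*(k + 4))
(s_(k+1) − s_k) − t_k = 2*3**k*(3*k**4 + 14*k**3 + 10*k**2 - 21*k - 32)*factorial(k + 1)/((k + 3)*(k + 4))

Invalid: residual \frac{2 \cdot 3^{k} \left(3 k^{4} + 14 k^{3} + 10 k^{2} - 21 k - 32\right) \left(k + 1\right)!}{\left(k + 3\right) \left(k + 4\right)} ≠ 0.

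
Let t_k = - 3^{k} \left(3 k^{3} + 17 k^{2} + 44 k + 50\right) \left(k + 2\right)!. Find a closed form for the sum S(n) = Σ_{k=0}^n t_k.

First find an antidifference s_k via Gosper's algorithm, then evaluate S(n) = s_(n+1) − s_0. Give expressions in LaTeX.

S(n) = - 3 \cdot 3^{n} n^{2} \left(n + 3\right)! - 9 \cdot 3^{n} n \left(n + 3\right)! - 18 \cdot 3^{n} \left(n + 3\right)! + 8

r(k) = 3*(3*k**4 + 35*k**3 + 165*k**2 + 375*k + 342)/(3*k**3 + 17*k**2 + 44*k + 50) after simplifying.
A = 3*k + 9, B = 1, C = k**3 + 17*k**2/3 + 44*k/3 + 50/3.
f must satisfy (3*k + 9)·f(k+1) − (1)·f(k) = k**3 + 17*k**2/3 + 44*k/3 + 50/3.
d = 2 from the (1,0,3) case.
Solve for f: f(k) = (k**2 + k + 4)/3 (degree 2 ≤ 2).
So s_k = (B(k−1)f/C)·t_k = ((k**2 + k + 4)/(3*k**3 + 17*k**2 + 44*k + 50))·t_k = -3**k*(k**2 + k + 4)*factorial(k + 2).
Verify: -3**k*(3*k**3 + 17*k**2 + 44*k + 50)*factorial(k + 2) matches t_k.
s_(n+1) = -3**(n + 1)*(n**2 + 3*n + 6)*factorial(n + 3) and s_(0) = -8, so S(n) = -3*3**n*n**2*factorial(n + 3) - 9*3**n*n*factorial(n + 3) - 18*3**n*factorial(n + 3) + 8.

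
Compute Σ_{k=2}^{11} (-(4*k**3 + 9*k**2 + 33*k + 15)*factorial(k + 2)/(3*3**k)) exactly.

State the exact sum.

Σ = -212384844496/2187

r(k) = (4*k**4 + 33*k**3 + 126*k**2 + 250*k + 183)/(3*(4*k**3 + 9*k**2 + 33*k + 15)) after simplifying.
A = k/3 + 1, B = 1, C = k**3 + 9*k**2/4 + 33*k/4 + 15/4.
Set up (k/3 + 1)·f(k+1) − (1)·f(k) − (k**3 + 9*k**2/4 + 33*k/4 + 15/4) = 0.
deg f ≤ 2 (via 1,0,3).
Match coefficients ⇒ f(k) = 3*(4*k**2 + k + 4)/4.
So s_k = (B(k−1)f/C)·t_k = (3*(4*k**2 + k + 4)/(4*k**3 + 9*k**2 + 33*k + 15))·t_k = -(4*k**2 + k + 4)*factorial(k + 2)/3**k.
Δs = -(4*k**3 + 9*k**2 + 33*k + 15)*factorial(k + 2)/(3*3**k), as required.
Telescoping: Σ = s_(12) − s_(2) = -212384972800/2187 − (-176/3) = -212384844496/2187.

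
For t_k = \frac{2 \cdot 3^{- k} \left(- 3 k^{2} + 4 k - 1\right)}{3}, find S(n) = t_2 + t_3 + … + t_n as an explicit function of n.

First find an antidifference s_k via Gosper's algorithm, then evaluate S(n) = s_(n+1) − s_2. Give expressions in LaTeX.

S(n) = 3^{- n - 1} \left(- 4 \cdot 3^{n} + 3 n^{2} + 5 n + 4\right)

Step 1: r(k) = k*(3*k + 2)/(3*(3*k**2 - 4*k + 1)).
Gosper form: A/B · C(k+1)/C(k) with A=1/3, B=1, C=k**2 - 4*k/3 + 1/3.
Need (1/3)·f(k+1) − (1)·f(k) = k**2 - 4*k/3 + 1/3.
deg f ≤ 2 (via 0,0,2).
Coefficient equations give f(k) = -(3*k**2 - k + 2)/2.
Get s_k = R·t_k = (3*k**2 - k + 2)/3**k with R(k) = B(k−1)f(k)/C(k) = -3*(3*k**2 - k + 2)/(2*(k - 1)*(3*k - 1)).
Check: Δs_k = 2*(-3*k**2 + 4*k - 1)/(3*3**k). ✓
Telescope: S(n) = s_(n+1) − s_(2) = 3**(-n - 1)*(3*n**2 + 5*n + 4) − (4/3) = 3**(-n - 1)*(-4*3**n + 3*n**2 + 5*n + 4).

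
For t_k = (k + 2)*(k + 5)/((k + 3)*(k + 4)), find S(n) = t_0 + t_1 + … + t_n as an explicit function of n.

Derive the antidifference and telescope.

r(k) = (k + 3)**2*(k + 6)/((k + 2)*(k + 5)**2) after simplifying.
Gosper form: A/B · C(k+1)/C(k) with A=k + 3, B=k + 5, C=k**2 + 7*k + 10.
Set up (k + 3)·f(k+1) − (k + 4)·f(k) − (k**2 + 7*k + 10) = 0.
Degrees (1,1,2) ⇒ d ≤ 2.
Solve for f: f(k) = k*(3*k + 7)/3 (degree 2 ≤ 2).
So s_k = (B(k−1)f/C)·t_k = (k*(k + 4)*(3*k + 7)/(3*(k + 2)*(k + 5)))·t_k = k*(3*k + 7)/(3*(k + 3)).
s_(k+1) − s_k = (k**2 + 7*k + 10)/(k**2 + 7*k + 12) = t_k.
Evaluate: s_(n+1) = (3*n**2 + 13*n + 10)/(3*(n + 4)); subtract s_(0) = 0 ⇒ S(n) = (3*n**2 + 13*n + 10)/(3*(n + 4)).

S(n) = (3*n**2 + 13*n + 10)/(3*(n + 4))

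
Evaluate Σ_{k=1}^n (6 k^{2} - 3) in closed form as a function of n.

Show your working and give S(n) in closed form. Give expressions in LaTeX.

S(n) = n \left(2 n^{2} + 3 n - 2\right)

Step 1: r(k) = (2*(k + 1)**2 - 1)/(2*k**2 - 1).
Factor: A=1; B=1; C=k**2 - 1/2.
Set up (1)·f(k+1) − (1)·f(k) − (k**2 - 1/2) = 0.
Degrees (0,0,2) ⇒ d ≤ 3.
Match coefficients ⇒ f(k) = k*(k - 2)*(2*k + 1)/6.
So s_k = (B(k−1)f/C)·t_k = (k*(k - 2)*(2*k + 1)/(3*(2*k**2 - 1)))·t_k = k*(2*k**2 - 3*k - 2).
Verify: 6*k**2 - 3 matches t_k.
Telescope: S(n) = s_(n+1) − s_(1) = 2*n**3 + 3*n**2 - 2*n - 3 − (-3) = n*(2*n**2 + 3*n - 2).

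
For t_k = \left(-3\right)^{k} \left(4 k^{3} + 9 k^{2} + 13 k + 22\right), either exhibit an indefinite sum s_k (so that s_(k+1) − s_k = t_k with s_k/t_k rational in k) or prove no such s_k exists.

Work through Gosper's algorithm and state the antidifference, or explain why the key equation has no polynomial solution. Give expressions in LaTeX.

t_(k+1)/t_k = 3*(-4*k**3 - 21*k**2 - 43*k - 48)/(4*k**3 + 9*k**2 + 13*k + 22).
Take A(k)=-3, B(k)=1, C(k)=k**3 + 9*k**2/4 + 13*k/4 + 11/2.
Solve (-3)·f(k+1) − (1)·f(k) = k**3 + 9*k**2/4 + 13*k/4 + 11/2.
Degrees (0,0,3) ⇒ d ≤ 3.
Solving with deg f ≤ 3: f(k) = -(k**3 + k + 4)/4.
Then R = B(k−1)f/C = -(k**3 + k + 4)/((k + 2)*(4*k**2 + k + 11)), so s_k = R(k)·t_k = (-3)**k*(-k**3 - k - 4).
s_(k+1) − s_k = (-3)**k*(k**3 + 4*k + 3*(k + 1)**3 + 19) = t_k.

s_k = \left(-3\right)^{k} \left(- k^{3} - k - 4\right)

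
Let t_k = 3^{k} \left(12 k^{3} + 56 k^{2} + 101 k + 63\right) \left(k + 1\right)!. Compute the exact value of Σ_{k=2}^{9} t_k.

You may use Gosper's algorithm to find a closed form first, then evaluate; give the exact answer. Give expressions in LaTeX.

Step 1: r(k) = 3*(12*k**4 + 116*k**3 + 433*k**2 + 730*k + 464)/(12*k**3 + 56*k**2 + 101*k + 63).
Factor: A=3*k + 6; B=1; C=k**3 + 14*k**2/3 + 101*k/12 + 21/4.
f must satisfy (3*k + 6)·f(k+1) − (1)·f(k) = k**3 + 14*k**2/3 + 101*k/12 + 21/4.
Degrees (1,0,3) ⇒ d ≤ 2.
Match coefficients ⇒ f(k) = (4*k**2 + 4*k + 3)/12.
So s_k = (B(k−1)f/C)·t_k = ((4*k**2 + 4*k + 3)/(12*k**3 + 56*k**2 + 101*k + 63))·t_k = 3**k*(4*k**2 + 4*k + 3)*factorial(k + 1).
Verify: 3**k*(12*k**3 + 56*k**2 + 101*k + 63)*factorial(k + 1) matches t_k.
Evaluate s at k=10 and k=2: 1044171875577600 and 1458; difference 1044171875576142.

Σ = 1044171875576142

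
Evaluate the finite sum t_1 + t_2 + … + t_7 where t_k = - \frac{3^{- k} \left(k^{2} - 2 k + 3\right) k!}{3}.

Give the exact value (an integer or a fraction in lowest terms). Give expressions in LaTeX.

Σ = -31360/729

r(k) = (k**3 + k**2 + 2*k + 2)/(3*(k**2 - 2*k + 3)) after simplifying.
Gosper form: A/B · C(k+1)/C(k) with A=k/3 + 1/3, B=1, C=k**2 - 2*k + 3.
Key eq: (k/3 + 1/3)·f(k+1) = (1)·f(k) + (k**2 - 2*k + 3).
deg f ≤ 1 (via 1,0,2).
Solve for f: f(k) = 3*(k - 1) (degree 1 ≤ 1).
R(k) = B(k−1)·f(k)/C(k) = 3*(k - 1)/(k**2 - 2*k + 3); s_k = R·t_k = -(k - 1)*factorial(k)/3**k.
Δs = -(k**2 - 2*k + 3)*factorial(k)/(3*3**k), as required.
Sum = s_(8) − s_(1); s_(8) = -31360/729, s_(1) = 0 ⇒ -31360/729.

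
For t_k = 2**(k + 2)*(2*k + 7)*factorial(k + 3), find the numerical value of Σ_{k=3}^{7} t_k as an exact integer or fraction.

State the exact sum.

Σ = 40874780160

r(k) = 2*(k + 4)*(2*k + 9)/(2*k + 7) after simplifying.
Factor: A=2*k + 8; B=1; C=k + 7/2.
Set up (2*k + 8)·f(k+1) − (1)·f(k) − (k + 7/2) = 0.
Bound: deg f ≤ 0.
Solving with deg f ≤ 0: f(k) = 1/2.
Certificate R = B(k−1)f/C = 1/(2*k + 7) gives s_k = 2**(k + 2)*factorial(k + 3).
Check: Δs_k = 2**(k + 2)*(2*k + 7)*factorial(k + 3). ✓
Σ_(k=3)^(7) t_k = s_(8) − s_(3) = 40874803200 − (23040) = 40874780160.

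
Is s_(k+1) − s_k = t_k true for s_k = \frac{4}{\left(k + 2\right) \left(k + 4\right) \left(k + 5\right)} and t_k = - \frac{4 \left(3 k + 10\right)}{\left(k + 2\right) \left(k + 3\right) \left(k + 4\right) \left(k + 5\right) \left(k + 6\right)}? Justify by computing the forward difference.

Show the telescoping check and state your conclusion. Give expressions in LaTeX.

s_(k+1) = 4/((k + 3)*(k + 5)*(k + 6))
s_(k+1) − s_k = 4*(-3*k - 10)/(k**5 + 20*k**4 + 155*k**3 + 580*k**2 + 1044*k + 720)
(s_(k+1) − s_k) − t_k = 0

Valid: the claim telescopes to t_k.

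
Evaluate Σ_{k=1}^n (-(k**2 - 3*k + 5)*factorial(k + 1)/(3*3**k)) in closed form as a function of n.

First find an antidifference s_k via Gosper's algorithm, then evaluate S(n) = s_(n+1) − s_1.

S(n) = 3**(-n - 1)*(-4*3**n - n**3*factorial(n) - n**2*factorial(n) + 4*n*factorial(n) + 4*factorial(n))

Ratio r(k) = (k**3 + k**2 + k + 6)/(3*(k**2 - 3*k + 5)).
Gosper form: A/B · C(k+1)/C(k) with A=k/3 + 2/3, B=1, C=k**2 - 3*k + 5.
f must satisfy (k/3 + 2/3)·f(k+1) − (1)·f(k) = k**2 - 3*k + 5.
Degrees (1,0,2) ⇒ d ≤ 1.
Solving with deg f ≤ 1: f(k) = 3*(k - 3).
R(k) = B(k−1)·f(k)/C(k) = 3*(k - 3)/(k**2 - 3*k + 5); s_k = R·t_k = -(k - 3)*factorial(k + 1)/3**k.
Verify: -(k**2 - 3*k + 5)*factorial(k + 1)/(3*3**k) matches t_k.
Σ_(k=1)^n t_k = s_(n+1) − s_(1) = (-3**(-n - 1)*(n - 2)*factorial(n + 2)) − (4/3), i.e. 3**(-n - 1)*(-4*3**n - n**3*factorial(n) - n**2*factorial(n) + 4*n*factorial(n) + 4*factorial(n)).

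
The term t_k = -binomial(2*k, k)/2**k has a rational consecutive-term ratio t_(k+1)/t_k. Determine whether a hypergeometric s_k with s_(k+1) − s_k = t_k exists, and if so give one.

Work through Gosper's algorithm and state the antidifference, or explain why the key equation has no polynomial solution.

none (Gosper's algorithm certifies no s_k)

Compute t_(k+1)/t_k: get (2*k + 1)/(k + 1).
Take A(k)=2*k + 1, B(k)=k + 1, C(k)=1.
f must satisfy (2*k + 1)·f(k+1) − (k)·f(k) = 1.
Degrees (1,1,0) ⇒ d ≤ -1.
d = -1 < 0 ⇒ no nonzero polynomial f; not summable.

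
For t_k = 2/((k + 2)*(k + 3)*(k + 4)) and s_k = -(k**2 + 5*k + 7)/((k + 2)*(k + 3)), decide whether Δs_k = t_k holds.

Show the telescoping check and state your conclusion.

Valid: the claim telescopes to t_k.

s_(k+1) = (-5*k - (k + 1)**2 - 12)/((k + 3)*(k + 4))
s_(k+1) − s_k = 2/(k**3 + 9*k**2 + 26*k + 24)
(s_(k+1) − s_k) − t_k = 0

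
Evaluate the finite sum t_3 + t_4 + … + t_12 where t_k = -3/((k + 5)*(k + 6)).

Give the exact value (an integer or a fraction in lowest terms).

t_(k+1)/t_k = (k + 5)/(k + 7).
A = k + 5, B = k + 7, C = 1.
Need (k + 5)·f(k+1) − (k + 6)·f(k) = 1.
From deg A=1, deg B=1, deg C=0: d=1.
Solve for f: f(k) = k/5 (degree 1 ≤ 1).
Then R = B(k−1)f/C = k*(k + 6)/5, so s_k = R(k)·t_k = -3*k/(5*k + 25).
Δs = -3/(k**2 + 11*k + 30), as required.
Evaluate s at k=13 and k=3: -13/30 and -9/40; difference -5/24.

Σ = -5/24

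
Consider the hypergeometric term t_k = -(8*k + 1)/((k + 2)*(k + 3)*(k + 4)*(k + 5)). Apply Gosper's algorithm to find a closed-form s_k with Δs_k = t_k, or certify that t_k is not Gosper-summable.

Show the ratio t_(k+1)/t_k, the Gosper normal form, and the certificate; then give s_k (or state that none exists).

Compute t_(k+1)/t_k: get (k + 2)*(8*k + 9)/((k + 6)*(8*k + 1)).
Gosper form: A/B · C(k+1)/C(k) with A=k + 2, B=k + 6, C=k + 1/8.
Need (k + 2)·f(k+1) − (k + 5)·f(k) = k + 1/8.
From deg A=1, deg B=1, deg C=1: d=3.
Coefficient equations give f(k) = k*(k**2 + 9*k - 6)/64.
So s_k = (B(k−1)f/C)·t_k = (k*(k + 5)*(k**2 + 9*k - 6)/(8*(8*k + 1)))·t_k = k*(-k**2 - 9*k + 6)/(8*(k + 2)*(k + 3)*(k + 4)).
Verify: (-8*k - 1)/(k**4 + 14*k**3 + 71*k**2 + 154*k + 120) matches t_k.

s_k = k*(-k**2 - 9*k + 6)/(8*(k + 2)*(k + 3)*(k + 4))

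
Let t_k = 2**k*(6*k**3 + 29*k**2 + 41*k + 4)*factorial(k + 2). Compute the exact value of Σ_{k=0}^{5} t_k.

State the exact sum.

Step 1: r(k) = 2*(6*k**4 + 65*k**3 + 258*k**2 + 431*k + 240)/(6*k**3 + 29*k**2 + 41*k + 4).
Normal form (A,B,C) = (2*k + 6, 1, k**3 + 29*k**2/6 + 41*k/6 + 2/3).
Key eq: (2*k + 6)·f(k+1) = (1)·f(k) + (k**3 + 29*k**2/6 + 41*k/6 + 2/3).
deg f ≤ 2 (via 1,0,3).
Solve for f: f(k) = (k - 1)*(3*k + 4)/6 (degree 2 ≤ 2).
R(k) = B(k−1)·f(k)/C(k) = (k - 1)*(3*k + 4)/(6*k**3 + 29*k**2 + 41*k + 4); s_k = R·t_k = 2**k*(k - 1)*(3*k + 4)*factorial(k + 2).
s_(k+1) − s_k = 2**k*(6*k**3 + 29*k**2 + 41*k + 4)*factorial(k + 2) = t_k.
Evaluate s at k=6 and k=0: 283852800 and -8; difference 283852808.

Σ = 283852808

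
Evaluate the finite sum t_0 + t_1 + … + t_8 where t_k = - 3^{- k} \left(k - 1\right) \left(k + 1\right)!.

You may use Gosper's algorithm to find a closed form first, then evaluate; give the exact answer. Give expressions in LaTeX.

Σ = -44557/81

r(k) = k*(k + 2)/(3*(k - 1)) after simplifying.
Take A(k)=k/3 + 2/3, B(k)=1, C(k)=k - 1.
Need (k/3 + 2/3)·f(k+1) − (1)·f(k) = k - 1.
deg f ≤ 0 (via 1,0,1).
Coefficient equations give f(k) = 3.
Get s_k = R·t_k = -3**(1 - k)*factorial(k + 1) with R(k) = B(k−1)f(k)/C(k) = 3/(k - 1).
Check: Δs_k = -(k - 1)*factorial(k + 1)/3**k. ✓
Σ_(k=0)^(8) t_k = s_(9) − s_(0) = -44800/81 − (-3) = -44557/81.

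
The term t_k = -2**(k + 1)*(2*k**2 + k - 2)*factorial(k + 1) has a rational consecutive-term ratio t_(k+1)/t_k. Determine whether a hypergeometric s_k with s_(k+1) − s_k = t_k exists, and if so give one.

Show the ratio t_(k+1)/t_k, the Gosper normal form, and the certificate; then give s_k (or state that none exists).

r(k) = 2*(k + 2)*(k + 2*(k + 1)**2 - 1)/(2*k**2 + k - 2) after simplifying.
Gosper form: A/B · C(k+1)/C(k) with A=2*k + 4, B=1, C=k**2 + k/2 - 1.
Solve (2*k + 4)·f(k+1) − (1)·f(k) = k**2 + k/2 - 1.
Bound: deg f ≤ 1.
A polynomial solution: f(k) = (k - 2)/2.
So s_k = (B(k−1)f/C)·t_k = ((k - 2)/(2*k**2 + k - 2))·t_k = -2**(k + 1)*(k - 2)*factorial(k + 1).
s_(k+1) − s_k = -2**(k + 1)*(2*k**2 + k - 2)*factorial(k + 1) = t_k.

s_k = -2**(k + 1)*(k - 2)*factorial(k + 1)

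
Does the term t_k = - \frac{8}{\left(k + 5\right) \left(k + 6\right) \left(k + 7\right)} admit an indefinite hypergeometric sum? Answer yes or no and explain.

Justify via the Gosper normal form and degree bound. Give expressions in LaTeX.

Yes. s_k = \frac{2 k \left(- k - 11\right)}{15 \left(k + 5\right) \left(k + 6\right)}.

Compute t_(k+1)/t_k: get (k + 5)/(k + 8).
Factor: A=k + 5; B=k + 8; C=1.
Set up (k + 5)·f(k+1) − (k + 7)·f(k) − (1) = 0.
Bound: deg f ≤ 2.
Solving with deg f ≤ 2: f(k) = k*(k + 11)/60.
So s_k = (B(k−1)f/C)·t_k = (k*(k + 7)*(k + 11)/60)·t_k = 2*k*(-k - 11)/(15*(k + 5)*(k + 6)).
Verify: -8/(k**3 + 18*k**2 + 107*k + 210) matches t_k.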